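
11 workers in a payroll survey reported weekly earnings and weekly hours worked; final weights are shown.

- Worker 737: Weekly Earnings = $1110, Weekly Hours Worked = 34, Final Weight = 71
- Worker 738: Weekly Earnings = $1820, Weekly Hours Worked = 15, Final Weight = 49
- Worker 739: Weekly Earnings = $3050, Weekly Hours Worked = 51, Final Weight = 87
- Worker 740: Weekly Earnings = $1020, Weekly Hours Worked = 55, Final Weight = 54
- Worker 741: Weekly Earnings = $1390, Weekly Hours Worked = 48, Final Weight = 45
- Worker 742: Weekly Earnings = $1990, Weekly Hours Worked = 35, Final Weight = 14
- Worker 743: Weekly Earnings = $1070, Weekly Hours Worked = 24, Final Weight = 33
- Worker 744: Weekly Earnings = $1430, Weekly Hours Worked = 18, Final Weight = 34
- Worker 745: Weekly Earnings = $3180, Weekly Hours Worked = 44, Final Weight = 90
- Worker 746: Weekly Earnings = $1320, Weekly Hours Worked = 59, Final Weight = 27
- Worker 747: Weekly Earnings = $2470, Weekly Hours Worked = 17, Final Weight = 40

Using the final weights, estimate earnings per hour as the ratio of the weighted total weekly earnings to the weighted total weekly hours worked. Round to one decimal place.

Σ wᵢ·y = 1110×71 + 1820×49 + 3050×87 + 1020×54 + 1390×45 + 1990×14 + 1070×33 + 1430×34 + 3180×90 + 1320×27 + 2470×40
  = 78810 + 89180 + 265350 + 55080 + 62550 + 27860 + 35310 + 48620 + 286200 + 35640 + 98800 = 1083400
Σ wᵢ·x = 34×71 + 15×49 + 51×87 + 55×54 + 48×45 + 35×14 + 24×33 + 18×34 + 44×90 + 59×27 + 17×40
  = 2414 + 735 + 4437 + 2970 + 2160 + 490 + 792 + 612 + 3960 + 1593 + 680 = 20843
Ratio = 1083400 / 20843 = 51.979082

52.0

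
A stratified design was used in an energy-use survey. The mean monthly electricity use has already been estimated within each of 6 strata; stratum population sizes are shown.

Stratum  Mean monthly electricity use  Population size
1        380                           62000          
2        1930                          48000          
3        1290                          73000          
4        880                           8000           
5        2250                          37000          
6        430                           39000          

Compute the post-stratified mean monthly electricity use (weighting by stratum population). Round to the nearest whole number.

Σ Nₕ·x̄ₕ = 380×62000 + 1930×48000 + 1290×73000 + 880×8000 + 2250×37000 + 430×39000
  = 317430000
Σ Nₕ = 62000 + 48000 + 73000 + 8000 + 37000 + 39000 = 267000
Overall mean = 317430000 / 267000 = 1188.8764

1189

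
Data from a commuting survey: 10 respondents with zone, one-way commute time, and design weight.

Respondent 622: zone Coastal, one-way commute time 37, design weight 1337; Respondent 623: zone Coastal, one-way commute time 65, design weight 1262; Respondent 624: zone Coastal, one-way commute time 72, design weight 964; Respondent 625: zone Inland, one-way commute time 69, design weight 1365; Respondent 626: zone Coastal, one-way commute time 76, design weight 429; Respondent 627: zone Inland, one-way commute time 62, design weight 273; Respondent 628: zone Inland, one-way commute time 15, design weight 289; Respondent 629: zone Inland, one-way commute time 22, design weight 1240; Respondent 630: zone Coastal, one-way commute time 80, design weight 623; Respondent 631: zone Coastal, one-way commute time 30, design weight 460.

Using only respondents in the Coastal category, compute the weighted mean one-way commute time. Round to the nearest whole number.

59

Coastal rows: 622, 623, 624, 626, 630, 631
Weighted sum = 37×1337 + 65×1262 + 72×964 + 76×429 + 80×623 + 30×460
  = 49469 + 82030 + 69408 + 32604 + 49840 + 13800 = 297151
Sum of weights = 1337 + 1262 + 964 + 429 + 623 + 460 = 5075
Weighted mean = 297151 / 5075 = 58.551921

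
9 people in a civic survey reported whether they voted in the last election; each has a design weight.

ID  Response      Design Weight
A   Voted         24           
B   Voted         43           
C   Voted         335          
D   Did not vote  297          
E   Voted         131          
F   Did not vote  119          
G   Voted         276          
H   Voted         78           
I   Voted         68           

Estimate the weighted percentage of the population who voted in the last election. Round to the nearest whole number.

70

Sum of weights for 'Voted' = 24 + 43 + 335 + 131 + 276 + 78 + 68 = 955
Total weight = 24 + 43 + 335 + 297 + 131 + 119 + 276 + 78 + 68 = 1371
Weighted proportion = 955 / 1371 = 0.69657185 → 69.657185%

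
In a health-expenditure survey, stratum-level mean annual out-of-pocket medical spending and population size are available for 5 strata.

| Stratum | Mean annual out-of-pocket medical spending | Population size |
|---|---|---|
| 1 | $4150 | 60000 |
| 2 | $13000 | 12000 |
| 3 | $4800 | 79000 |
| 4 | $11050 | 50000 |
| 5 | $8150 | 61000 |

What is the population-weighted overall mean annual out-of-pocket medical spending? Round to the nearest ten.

Σ Nₕ·x̄ₕ = 4150×60000 + 13000×12000 + 4800×79000 + 11050×50000 + 8150×61000
  = 249000000 + 156000000 + 379200000 + 552500000 + 497150000 = 1833850000
Σ Nₕ = 262000
Overall mean = 1833850000 / 262000 = 6999.4275

7000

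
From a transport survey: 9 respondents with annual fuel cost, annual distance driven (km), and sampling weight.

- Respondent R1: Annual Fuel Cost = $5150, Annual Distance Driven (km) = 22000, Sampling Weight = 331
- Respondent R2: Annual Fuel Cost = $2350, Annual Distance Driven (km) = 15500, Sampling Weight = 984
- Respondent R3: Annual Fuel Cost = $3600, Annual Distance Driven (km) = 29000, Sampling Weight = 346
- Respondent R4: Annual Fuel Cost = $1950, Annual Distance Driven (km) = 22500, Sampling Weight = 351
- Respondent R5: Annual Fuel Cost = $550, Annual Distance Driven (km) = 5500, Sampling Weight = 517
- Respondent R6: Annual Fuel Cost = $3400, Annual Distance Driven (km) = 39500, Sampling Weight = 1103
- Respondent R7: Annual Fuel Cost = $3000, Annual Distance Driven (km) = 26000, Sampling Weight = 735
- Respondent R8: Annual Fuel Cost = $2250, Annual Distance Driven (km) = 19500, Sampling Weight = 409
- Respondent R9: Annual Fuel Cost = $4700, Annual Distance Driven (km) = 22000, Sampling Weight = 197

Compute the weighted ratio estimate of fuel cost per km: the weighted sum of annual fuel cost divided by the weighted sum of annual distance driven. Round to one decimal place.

0.1

Σ wᵢ·y = 5150×331 + 2350×984 + 3600×346 + 1950×351 + 550×517 + 3400×1103 + 3000×735 + 2250×409 + 4700×197
  = 1704650 + 2312400 + 1245600 + 684450 + 284350 + 3750200 + 2205000 + 920250 + 925900 = 14032800
Σ wᵢ·x = 118297000
Ratio = 14032800 / 118297000 = 0.11862346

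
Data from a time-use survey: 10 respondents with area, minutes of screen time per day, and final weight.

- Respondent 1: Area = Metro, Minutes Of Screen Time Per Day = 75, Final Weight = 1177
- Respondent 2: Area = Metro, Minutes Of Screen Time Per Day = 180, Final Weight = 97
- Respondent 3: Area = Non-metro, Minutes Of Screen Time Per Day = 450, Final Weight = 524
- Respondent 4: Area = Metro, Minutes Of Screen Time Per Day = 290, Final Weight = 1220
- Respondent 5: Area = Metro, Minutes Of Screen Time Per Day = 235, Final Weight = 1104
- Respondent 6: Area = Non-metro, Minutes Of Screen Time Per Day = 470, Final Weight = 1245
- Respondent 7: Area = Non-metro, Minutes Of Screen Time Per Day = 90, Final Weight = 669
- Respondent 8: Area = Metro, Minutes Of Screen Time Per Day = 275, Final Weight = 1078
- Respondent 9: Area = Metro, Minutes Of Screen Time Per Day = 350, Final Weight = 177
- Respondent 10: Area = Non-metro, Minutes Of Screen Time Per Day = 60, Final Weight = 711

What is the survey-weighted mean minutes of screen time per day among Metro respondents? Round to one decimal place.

222.0

Metro rows: 1, 2, 4, 5, 8, 9
Weighted sum = 75×1177 + 180×97 + 290×1220 + 235×1104 + 275×1078 + 350×177
  = 1077375
Sum of weights = 1177 + 97 + 1220 + 1104 + 1078 + 177 = 4853
Weighted mean = 1077375 / 4853 = 222.00185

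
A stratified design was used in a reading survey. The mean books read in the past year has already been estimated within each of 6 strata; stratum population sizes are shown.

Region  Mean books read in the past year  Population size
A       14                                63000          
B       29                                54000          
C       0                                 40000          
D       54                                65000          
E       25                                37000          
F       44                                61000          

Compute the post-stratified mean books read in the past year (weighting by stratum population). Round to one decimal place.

Σ Nₕ·x̄ₕ = 14×63000 + 29×54000 + 0×40000 + 54×65000 + 25×37000 + 44×61000
  = 9567000
Σ Nₕ = 63000 + 54000 + 40000 + 65000 + 37000 + 61000 = 320000
Overall mean = 9567000 / 320000 = 29.896875

29.9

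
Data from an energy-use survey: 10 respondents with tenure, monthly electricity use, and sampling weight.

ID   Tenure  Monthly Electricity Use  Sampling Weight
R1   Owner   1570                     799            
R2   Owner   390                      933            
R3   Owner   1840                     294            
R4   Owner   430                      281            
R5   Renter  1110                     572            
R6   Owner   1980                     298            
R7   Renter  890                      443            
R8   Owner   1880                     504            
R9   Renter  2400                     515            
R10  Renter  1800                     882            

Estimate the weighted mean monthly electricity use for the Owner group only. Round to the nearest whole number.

1228

Owner rows: R1, R2, R3, R4, R6, R8
Weighted sum = 3817650
Sum of weights = 799 + 933 + 294 + 281 + 298 + 504 = 3109
Weighted mean = 3817650 / 3109 = 1227.935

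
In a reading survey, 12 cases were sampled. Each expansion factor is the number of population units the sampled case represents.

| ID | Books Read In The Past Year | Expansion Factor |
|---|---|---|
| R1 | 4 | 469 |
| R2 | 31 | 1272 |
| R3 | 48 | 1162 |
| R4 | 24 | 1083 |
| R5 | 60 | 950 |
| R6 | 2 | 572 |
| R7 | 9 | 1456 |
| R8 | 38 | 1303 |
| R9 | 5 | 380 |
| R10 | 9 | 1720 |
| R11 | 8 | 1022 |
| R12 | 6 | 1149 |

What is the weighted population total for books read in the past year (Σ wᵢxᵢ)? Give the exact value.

276288

Weighted total = 4×469 + 31×1272 + 48×1162 + 24×1083 + 60×950 + 2×572 + 9×1456 + 38×1303 + 5×380 + 9×1720 + 8×1022 + 6×1149
  = 1876 + 39432 + 55776 + 25992 + 57000 + 1144 + 13104 + 49514 + 1900 + 15480 + 8176 + 6894 = 276288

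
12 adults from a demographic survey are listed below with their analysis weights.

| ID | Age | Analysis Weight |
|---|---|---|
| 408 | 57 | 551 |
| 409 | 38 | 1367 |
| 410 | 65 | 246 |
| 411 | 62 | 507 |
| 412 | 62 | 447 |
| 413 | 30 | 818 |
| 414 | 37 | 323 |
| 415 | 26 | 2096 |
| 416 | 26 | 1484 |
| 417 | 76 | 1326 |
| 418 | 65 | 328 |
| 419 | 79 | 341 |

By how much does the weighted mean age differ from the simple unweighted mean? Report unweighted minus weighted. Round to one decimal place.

Unweighted sum = 57 + 38 + 65 + 62 + 62 + 30 + 37 + 26 + 26 + 76 + 65 + 79 = 623
Unweighted mean = 623 / 12 = 51.916667
Weighted sum = 57×551 + 38×1367 + 65×246 + 62×507 + 62×447 + 30×818 + 37×323 + 26×2096 + 26×1484 + 76×1326 + 65×328 + 79×341
  = 31407 + 51946 + 15990 + 31434 + 27714 + 24540 + 11951 + 54496 + 38584 + 100776 + 21320 + 26939 = 437097
Sum of weights = 9834
Weighted mean = 437097 / 9834 = 44.447529
Difference (unweighted minus weighted) = 7.4691377

7.5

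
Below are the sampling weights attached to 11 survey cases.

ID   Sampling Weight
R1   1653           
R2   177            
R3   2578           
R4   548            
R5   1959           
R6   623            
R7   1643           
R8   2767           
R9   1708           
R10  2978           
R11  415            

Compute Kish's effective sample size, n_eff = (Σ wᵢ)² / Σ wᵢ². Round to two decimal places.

8.02

Σ wᵢ = 17049
Σ wᵢ² = 36249647
n_eff = 17049² / 36249647 = 290668401 / 36249647 = 8.0185167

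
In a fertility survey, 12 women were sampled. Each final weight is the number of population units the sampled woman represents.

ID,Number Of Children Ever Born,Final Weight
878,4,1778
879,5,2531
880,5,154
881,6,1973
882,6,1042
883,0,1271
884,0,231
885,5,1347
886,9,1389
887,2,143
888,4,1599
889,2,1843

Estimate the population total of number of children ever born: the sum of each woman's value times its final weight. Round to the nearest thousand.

Weighted total = 4×1778 + 5×2531 + 5×154 + 6×1973 + 6×1042 + 0×1271 + 0×231 + 5×1347 + 9×1389 + 2×143 + 4×1599 + 2×1843
  = 68231

68000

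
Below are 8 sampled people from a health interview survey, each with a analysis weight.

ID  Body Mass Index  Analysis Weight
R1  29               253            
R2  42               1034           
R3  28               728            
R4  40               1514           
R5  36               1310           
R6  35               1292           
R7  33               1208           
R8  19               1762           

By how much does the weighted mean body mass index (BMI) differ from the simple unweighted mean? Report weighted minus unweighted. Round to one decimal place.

-0.1

Unweighted sum = 29 + 42 + 28 + 40 + 36 + 35 + 33 + 19 = 262
Unweighted mean = 262 / 8 = 32.75
Weighted sum = 29×253 + 42×1034 + 28×728 + 40×1514 + 36×1310 + 35×1292 + 33×1208 + 19×1762
  = 7337 + 43428 + 20384 + 60560 + 47160 + 45220 + 39864 + 33478 = 297431
Sum of weights = 253 + 1034 + 728 + 1514 + 1310 + 1292 + 1208 + 1762 = 9101
Weighted mean = 297431 / 9101 = 32.681134
Difference (weighted minus unweighted) = -0.068866059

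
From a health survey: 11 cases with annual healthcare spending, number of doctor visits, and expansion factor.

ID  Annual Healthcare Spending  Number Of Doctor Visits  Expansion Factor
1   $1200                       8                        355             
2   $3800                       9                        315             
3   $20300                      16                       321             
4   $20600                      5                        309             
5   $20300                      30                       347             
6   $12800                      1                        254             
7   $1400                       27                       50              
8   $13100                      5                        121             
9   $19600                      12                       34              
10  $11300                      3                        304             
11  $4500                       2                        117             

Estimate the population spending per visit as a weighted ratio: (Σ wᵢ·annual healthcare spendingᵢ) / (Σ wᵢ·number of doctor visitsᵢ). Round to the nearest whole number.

Σ wᵢ·y = 1200×355 + 3800×315 + 20300×321 + 20600×309 + 20300×347 + 12800×254 + 1400×50 + 13100×121 + 19600×34 + 11300×304 + 4500×117
  = 426000 + 1197000 + 6516300 + 6365400 + 7044100 + 3251200 + 70000 + 1585100 + 666400 + 3435200 + 526500 = 31083200
Σ wᵢ·x = 8×355 + 9×315 + 16×321 + 5×309 + 30×347 + 1×254 + 27×50 + 5×121 + 12×34 + 3×304 + 2×117
  = 2840 + 2835 + 5136 + 1545 + 10410 + 254 + 1350 + 605 + 408 + 912 + 234 = 26529
Ratio = 31083200 / 26529 = 1171.6687

1172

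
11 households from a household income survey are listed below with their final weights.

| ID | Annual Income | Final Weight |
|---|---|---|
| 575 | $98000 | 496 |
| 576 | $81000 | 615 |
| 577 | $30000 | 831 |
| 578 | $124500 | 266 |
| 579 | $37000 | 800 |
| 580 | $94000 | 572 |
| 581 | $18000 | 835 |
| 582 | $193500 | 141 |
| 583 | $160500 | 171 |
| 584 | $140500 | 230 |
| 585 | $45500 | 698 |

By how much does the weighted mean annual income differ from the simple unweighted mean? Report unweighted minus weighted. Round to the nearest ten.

Unweighted sum = 98000 + 81000 + 30000 + 124500 + 37000 + 94000 + 18000 + 193500 + 160500 + 140500 + 45500 = 1022500
Unweighted mean = 1022500 / 11 = 92954.545
Weighted sum = 98000×496 + 81000×615 + 30000×831 + 124500×266 + 37000×800 + 94000×572 + 18000×835 + 193500×141 + 160500×171 + 140500×230 + 45500×698
  = 48608000 + 49815000 + 24930000 + 33117000 + 29600000 + 53768000 + 15030000 + 27283500 + 27445500 + 32315000 + 31759000 = 373671000
Sum of weights = 496 + 615 + 831 + 266 + 800 + 572 + 835 + 141 + 171 + 230 + 698 = 5655
Weighted mean = 373671000 / 5655 = 66077.984
Difference (unweighted minus weighted) = 26876.561

26880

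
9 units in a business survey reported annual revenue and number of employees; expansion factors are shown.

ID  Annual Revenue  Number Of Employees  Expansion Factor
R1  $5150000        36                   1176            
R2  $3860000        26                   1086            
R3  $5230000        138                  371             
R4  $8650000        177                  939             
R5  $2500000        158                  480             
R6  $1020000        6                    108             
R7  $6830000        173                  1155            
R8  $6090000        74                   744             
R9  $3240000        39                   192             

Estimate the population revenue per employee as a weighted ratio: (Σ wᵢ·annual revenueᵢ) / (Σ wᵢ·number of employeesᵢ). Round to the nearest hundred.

Σ wᵢ·y = 5150000×1176 + 3860000×1086 + 5230000×371 + 8650000×939 + 2500000×480 + 1020000×108 + 6830000×1155 + 6090000×744 + 3240000×192
  = 6056400000 + 4191960000 + 1940330000 + 8122350000 + 1200000000 + 110160000 + 7888650000 + 4530960000 + 622080000 = 34662890000
Σ wᵢ·x = 626820
Ratio = 34662890000 / 626820 = 55299.592

55300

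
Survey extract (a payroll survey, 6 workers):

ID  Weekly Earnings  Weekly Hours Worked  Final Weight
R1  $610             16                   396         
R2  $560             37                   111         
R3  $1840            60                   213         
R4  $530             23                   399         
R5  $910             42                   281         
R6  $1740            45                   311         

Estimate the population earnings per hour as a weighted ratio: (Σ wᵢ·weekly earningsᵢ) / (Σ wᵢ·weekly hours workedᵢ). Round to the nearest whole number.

Σ wᵢ·y = 610×396 + 560×111 + 1840×213 + 530×399 + 910×281 + 1740×311
  = 241560 + 62160 + 391920 + 211470 + 255710 + 541140 = 1703960
Σ wᵢ·x = 16×396 + 37×111 + 60×213 + 23×399 + 42×281 + 45×311
  = 6336 + 4107 + 12780 + 9177 + 11802 + 13995 = 58197
Ratio = 1703960 / 58197 = 29.279172

29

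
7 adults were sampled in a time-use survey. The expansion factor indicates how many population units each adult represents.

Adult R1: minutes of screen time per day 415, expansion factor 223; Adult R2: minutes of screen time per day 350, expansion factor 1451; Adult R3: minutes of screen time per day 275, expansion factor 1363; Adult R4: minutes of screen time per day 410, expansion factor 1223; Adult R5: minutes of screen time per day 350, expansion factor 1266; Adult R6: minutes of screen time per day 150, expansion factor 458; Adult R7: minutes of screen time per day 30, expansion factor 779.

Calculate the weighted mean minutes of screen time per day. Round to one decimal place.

297.5

Weighted sum = 2011820
Sum of weights = 223 + 1451 + 1363 + 1223 + 1266 + 458 + 779 = 6763
Weighted mean = 2011820 / 6763 = 297.47449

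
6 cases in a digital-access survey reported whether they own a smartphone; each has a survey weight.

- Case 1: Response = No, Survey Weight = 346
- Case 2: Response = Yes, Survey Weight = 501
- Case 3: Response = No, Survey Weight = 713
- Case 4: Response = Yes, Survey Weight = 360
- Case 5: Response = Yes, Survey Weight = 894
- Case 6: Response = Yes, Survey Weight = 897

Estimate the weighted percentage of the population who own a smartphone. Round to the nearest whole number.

71

Sum of weights for 'Yes' = 501 + 360 + 894 + 897 = 2652
Total weight = 346 + 501 + 713 + 360 + 894 + 897 = 3711
Weighted proportion = 2652 / 3711 = 0.71463217 → 71.463217%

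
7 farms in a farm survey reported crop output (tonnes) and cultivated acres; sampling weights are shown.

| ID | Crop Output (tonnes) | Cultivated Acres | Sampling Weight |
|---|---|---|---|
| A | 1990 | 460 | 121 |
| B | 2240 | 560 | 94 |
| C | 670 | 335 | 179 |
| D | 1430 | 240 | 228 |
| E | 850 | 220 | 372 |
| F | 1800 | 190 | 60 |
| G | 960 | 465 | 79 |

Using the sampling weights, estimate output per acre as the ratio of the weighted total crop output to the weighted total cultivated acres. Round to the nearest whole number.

Σ wᵢ·y = 1990×121 + 2240×94 + 670×179 + 1430×228 + 850×372 + 1800×60 + 960×79
  = 240790 + 210560 + 119930 + 326040 + 316200 + 108000 + 75840 = 1397360
Σ wᵢ·x = 352960
Ratio = 1397360 / 352960 = 3.9589755

4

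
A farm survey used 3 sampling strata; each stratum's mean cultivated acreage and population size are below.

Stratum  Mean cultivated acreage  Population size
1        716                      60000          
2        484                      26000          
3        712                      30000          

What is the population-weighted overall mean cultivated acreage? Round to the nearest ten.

Σ Nₕ·x̄ₕ = 716×60000 + 484×26000 + 712×30000
  = 42960000 + 12584000 + 21360000 = 76904000
Σ Nₕ = 60000 + 26000 + 30000 = 116000
Overall mean = 76904000 / 116000 = 662.96552

660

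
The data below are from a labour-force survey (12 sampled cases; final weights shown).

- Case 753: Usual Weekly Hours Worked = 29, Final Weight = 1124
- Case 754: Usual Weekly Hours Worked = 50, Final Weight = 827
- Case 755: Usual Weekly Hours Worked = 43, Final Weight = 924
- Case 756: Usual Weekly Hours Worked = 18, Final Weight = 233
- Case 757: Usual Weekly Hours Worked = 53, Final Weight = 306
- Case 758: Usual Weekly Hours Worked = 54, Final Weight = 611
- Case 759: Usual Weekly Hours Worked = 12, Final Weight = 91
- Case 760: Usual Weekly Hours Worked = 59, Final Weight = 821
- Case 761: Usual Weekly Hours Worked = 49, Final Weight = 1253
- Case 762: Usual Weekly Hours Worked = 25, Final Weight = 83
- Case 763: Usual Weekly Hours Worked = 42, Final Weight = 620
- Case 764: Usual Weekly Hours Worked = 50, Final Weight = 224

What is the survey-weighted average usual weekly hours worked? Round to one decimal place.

Weighted sum = 29×1124 + 50×827 + 43×924 + 18×233 + 53×306 + 54×611 + 12×91 + 59×821 + 49×1253 + 25×83 + 42×620 + 50×224
  = 317327
Sum of weights = 1124 + 827 + 924 + 233 + 306 + 611 + 91 + 821 + 1253 + 83 + 620 + 224 = 7117
Weighted mean = 317327 / 7117 = 44.587186

44.6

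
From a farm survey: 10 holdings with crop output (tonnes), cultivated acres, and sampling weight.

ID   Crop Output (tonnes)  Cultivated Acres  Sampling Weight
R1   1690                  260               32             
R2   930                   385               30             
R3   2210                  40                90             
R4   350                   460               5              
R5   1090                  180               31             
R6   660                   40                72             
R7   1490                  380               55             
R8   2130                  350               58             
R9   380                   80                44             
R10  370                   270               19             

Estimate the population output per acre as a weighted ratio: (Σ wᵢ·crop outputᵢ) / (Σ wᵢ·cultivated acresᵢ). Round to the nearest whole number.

7

Σ wᵢ·y = 1690×32 + 930×30 + 2210×90 + 350×5 + 1090×31 + 660×72 + 1490×55 + 2130×58 + 380×44 + 370×19
  = 54080 + 27900 + 198900 + 1750 + 33790 + 47520 + 81950 + 123540 + 16720 + 7030 = 593180
Σ wᵢ·x = 260×32 + 385×30 + 40×90 + 460×5 + 180×31 + 40×72 + 380×55 + 350×58 + 80×44 + 270×19
  = 8320 + 11550 + 3600 + 2300 + 5580 + 2880 + 20900 + 20300 + 3520 + 5130 = 84080
Ratio = 593180 / 84080 = 7.0549477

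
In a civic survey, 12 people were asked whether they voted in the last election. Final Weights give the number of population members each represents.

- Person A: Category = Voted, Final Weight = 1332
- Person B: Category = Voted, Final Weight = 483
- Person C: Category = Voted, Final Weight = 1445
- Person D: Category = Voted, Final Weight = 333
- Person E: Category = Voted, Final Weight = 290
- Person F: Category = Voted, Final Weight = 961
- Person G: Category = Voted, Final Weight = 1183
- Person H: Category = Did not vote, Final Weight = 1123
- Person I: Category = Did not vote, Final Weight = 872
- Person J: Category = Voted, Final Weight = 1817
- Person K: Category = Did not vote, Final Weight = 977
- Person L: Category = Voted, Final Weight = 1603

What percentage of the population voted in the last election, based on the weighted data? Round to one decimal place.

76.1

Sum of weights for 'Voted' = 1332 + 483 + 1445 + 333 + 290 + 961 + 1183 + 1817 + 1603 = 9447
Total weight = 1332 + 483 + 1445 + 333 + 290 + 961 + 1183 + 1123 + 872 + 1817 + 977 + 1603 = 12419
Weighted proportion = 9447 / 12419 = 0.76068927 → 76.068927%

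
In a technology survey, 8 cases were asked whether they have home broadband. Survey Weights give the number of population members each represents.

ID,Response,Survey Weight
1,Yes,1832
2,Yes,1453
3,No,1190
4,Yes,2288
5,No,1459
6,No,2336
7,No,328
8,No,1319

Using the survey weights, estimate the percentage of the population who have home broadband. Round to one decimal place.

Sum of weights for 'Yes' = 1832 + 1453 + 2288 = 5573
Total weight = 1832 + 1453 + 1190 + 2288 + 1459 + 2336 + 328 + 1319 = 12205
Weighted proportion = 5573 / 12205 = 0.45661614 → 45.661614%

45.7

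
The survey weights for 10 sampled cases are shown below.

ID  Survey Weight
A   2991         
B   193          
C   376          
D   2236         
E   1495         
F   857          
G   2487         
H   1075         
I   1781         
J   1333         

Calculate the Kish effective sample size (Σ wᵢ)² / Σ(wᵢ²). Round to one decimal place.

7.5

Σ wᵢ = 2991 + 193 + 376 + 2236 + 1495 + 857 + 2487 + 1075 + 1781 + 1333 = 14824
Σ wᵢ² = 8946081 + 37249 + 141376 + 4999696 + 2235025 + 734449 + 6185169 + 1155625 + 3171961 + 1776889 = 29383520
n_eff = 14824² / 29383520 = 219750976 / 29383520 = 7.4787151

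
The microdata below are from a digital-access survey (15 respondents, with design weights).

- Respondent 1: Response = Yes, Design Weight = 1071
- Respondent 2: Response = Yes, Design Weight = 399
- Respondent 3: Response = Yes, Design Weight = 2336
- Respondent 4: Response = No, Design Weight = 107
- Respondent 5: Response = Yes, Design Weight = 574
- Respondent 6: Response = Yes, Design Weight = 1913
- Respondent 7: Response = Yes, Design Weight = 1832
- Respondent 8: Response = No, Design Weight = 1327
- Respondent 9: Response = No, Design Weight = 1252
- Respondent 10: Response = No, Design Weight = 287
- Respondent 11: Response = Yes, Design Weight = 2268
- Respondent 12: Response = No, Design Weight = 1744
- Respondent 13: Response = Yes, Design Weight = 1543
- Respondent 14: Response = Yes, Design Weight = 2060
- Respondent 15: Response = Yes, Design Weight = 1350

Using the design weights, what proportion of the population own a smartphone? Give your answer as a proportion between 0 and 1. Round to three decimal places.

0.765

Sum of weights for 'Yes' = 1071 + 399 + 2336 + 574 + 1913 + 1832 + 2268 + 1543 + 2060 + 1350 = 15346
Total weight = 20063
Weighted proportion = 15346 / 20063 = 0.76489059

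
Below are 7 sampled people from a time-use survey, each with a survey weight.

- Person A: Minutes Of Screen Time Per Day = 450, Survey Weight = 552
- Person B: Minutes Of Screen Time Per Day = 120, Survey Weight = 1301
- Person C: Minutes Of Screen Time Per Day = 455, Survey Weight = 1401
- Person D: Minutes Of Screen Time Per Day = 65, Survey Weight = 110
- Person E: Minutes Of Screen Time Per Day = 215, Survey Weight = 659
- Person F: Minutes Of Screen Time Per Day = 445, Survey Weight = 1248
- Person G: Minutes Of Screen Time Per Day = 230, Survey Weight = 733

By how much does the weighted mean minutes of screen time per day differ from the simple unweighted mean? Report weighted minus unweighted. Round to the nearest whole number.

Unweighted sum = 450 + 120 + 455 + 65 + 215 + 445 + 230 = 1980
Unweighted mean = 1980 / 7 = 282.85714
Weighted sum = 1914760
Sum of weights = 552 + 1301 + 1401 + 110 + 659 + 1248 + 733 = 6004
Weighted mean = 1914760 / 6004 = 318.91406
Difference (weighted minus unweighted) = 36.056914

36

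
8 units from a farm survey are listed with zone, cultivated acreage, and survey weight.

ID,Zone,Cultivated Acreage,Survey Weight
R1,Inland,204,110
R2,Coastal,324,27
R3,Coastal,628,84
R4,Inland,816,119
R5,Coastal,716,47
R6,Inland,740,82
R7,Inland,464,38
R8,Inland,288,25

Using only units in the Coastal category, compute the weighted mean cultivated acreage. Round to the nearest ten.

600

Coastal rows: R2, R3, R5
Weighted sum = 324×27 + 628×84 + 716×47
  = 8748 + 52752 + 33652 = 95152
Sum of weights = 27 + 84 + 47 = 158
Weighted mean = 95152 / 158 = 602.22785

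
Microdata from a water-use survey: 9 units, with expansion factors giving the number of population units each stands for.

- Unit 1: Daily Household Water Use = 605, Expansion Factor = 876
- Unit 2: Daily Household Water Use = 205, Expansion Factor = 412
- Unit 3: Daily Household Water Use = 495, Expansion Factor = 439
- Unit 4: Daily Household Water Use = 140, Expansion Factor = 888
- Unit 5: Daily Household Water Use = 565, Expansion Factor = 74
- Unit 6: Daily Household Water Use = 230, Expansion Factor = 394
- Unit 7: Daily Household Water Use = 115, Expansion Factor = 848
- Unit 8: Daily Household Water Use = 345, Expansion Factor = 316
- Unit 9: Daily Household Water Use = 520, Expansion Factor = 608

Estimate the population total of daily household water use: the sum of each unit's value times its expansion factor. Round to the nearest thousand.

1611000

Weighted total = 1611195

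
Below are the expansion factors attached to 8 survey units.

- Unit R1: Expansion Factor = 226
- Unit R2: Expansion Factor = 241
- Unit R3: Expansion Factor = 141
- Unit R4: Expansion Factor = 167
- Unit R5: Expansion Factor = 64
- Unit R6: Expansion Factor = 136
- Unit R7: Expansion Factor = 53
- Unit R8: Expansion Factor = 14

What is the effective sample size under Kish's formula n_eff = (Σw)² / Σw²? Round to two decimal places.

5.95

Σ wᵢ = 226 + 241 + 141 + 167 + 64 + 136 + 53 + 14 = 1042
Σ wᵢ² = 51076 + 58081 + 19881 + 27889 + 4096 + 18496 + 2809 + 196 = 182524
n_eff = 1042² / 182524 = 1085764 / 182524 = 5.9486095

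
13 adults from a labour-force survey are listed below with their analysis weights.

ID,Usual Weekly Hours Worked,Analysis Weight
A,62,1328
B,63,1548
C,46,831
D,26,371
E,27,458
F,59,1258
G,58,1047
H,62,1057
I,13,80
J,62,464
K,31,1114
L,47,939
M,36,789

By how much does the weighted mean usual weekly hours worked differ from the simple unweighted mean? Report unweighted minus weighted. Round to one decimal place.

-5.6

Unweighted sum = 592
Unweighted mean = 592 / 13 = 45.538462
Weighted sum = 577459
Sum of weights = 11284
Weighted mean = 577459 / 11284 = 51.175027
Difference (unweighted minus weighted) = -5.636565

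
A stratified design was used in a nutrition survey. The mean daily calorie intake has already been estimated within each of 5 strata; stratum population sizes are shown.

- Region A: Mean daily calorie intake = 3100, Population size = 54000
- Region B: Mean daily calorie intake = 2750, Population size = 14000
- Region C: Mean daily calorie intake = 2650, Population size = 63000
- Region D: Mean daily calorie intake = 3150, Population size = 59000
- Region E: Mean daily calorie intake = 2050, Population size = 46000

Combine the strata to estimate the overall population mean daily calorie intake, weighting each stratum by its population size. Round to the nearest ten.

Σ Nₕ·x̄ₕ = 653000000
Σ Nₕ = 236000
Overall mean = 653000000 / 236000 = 2766.9492

2770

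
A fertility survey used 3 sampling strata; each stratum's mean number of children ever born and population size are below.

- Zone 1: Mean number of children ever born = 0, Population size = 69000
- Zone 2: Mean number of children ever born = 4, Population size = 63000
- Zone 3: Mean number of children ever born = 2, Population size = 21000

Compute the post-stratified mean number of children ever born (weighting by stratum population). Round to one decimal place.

Σ Nₕ·x̄ₕ = 0×69000 + 4×63000 + 2×21000
  = 0 + 252000 + 42000 = 294000
Σ Nₕ = 69000 + 63000 + 21000 = 153000
Overall mean = 294000 / 153000 = 1.9215686

1.9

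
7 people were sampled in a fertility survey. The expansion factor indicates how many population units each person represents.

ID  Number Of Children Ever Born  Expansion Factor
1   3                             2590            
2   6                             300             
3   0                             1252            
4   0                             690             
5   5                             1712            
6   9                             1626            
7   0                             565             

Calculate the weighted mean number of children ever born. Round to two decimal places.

3.75

Weighted sum = 3×2590 + 6×300 + 0×1252 + 0×690 + 5×1712 + 9×1626 + 0×565
  = 7770 + 1800 + 0 + 0 + 8560 + 14634 + 0 = 32764
Sum of weights = 2590 + 300 + 1252 + 690 + 1712 + 1626 + 565 = 8735
Weighted mean = 32764 / 8735 = 3.7508872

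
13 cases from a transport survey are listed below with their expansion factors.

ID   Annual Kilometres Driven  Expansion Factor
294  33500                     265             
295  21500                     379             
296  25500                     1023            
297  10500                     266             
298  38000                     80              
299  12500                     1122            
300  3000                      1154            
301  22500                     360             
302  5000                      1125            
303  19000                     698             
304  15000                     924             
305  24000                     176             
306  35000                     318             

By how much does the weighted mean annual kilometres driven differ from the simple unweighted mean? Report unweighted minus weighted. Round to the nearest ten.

Unweighted sum = 265000
Unweighted mean = 265000 / 13 = 20384.615
Weighted sum = 122633500
Sum of weights = 7890
Weighted mean = 122633500 / 7890 = 15542.902
Difference (unweighted minus weighted) = 4841.713

4840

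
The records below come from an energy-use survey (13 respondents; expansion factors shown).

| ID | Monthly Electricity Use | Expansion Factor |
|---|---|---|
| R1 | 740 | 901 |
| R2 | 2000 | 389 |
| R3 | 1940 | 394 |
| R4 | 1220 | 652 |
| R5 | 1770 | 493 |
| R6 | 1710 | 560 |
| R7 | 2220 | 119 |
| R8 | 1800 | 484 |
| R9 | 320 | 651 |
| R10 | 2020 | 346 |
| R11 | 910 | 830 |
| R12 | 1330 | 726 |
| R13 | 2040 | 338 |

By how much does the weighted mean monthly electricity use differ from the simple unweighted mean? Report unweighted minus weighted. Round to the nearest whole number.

191

Unweighted sum = 20020
Unweighted mean = 20020 / 13 = 1540
Weighted sum = 9287770
Sum of weights = 6883
Weighted mean = 9287770 / 6883 = 1349.3782
Difference (unweighted minus weighted) = 190.62182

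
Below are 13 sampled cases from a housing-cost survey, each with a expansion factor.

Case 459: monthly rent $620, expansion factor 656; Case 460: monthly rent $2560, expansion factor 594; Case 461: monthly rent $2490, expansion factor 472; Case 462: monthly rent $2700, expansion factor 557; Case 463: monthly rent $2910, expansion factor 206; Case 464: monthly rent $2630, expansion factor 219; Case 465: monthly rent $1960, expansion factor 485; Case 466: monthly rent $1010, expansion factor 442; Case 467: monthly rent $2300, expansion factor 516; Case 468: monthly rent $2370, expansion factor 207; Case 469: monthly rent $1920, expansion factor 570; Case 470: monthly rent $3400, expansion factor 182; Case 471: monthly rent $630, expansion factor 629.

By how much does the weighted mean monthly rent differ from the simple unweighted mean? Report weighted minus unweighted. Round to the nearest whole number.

-203

Unweighted sum = 27500
Unweighted mean = 27500 / 13 = 2115.3846
Weighted sum = 10965850
Sum of weights = 5735
Weighted mean = 10965850 / 5735 = 1912.0924
Difference (weighted minus unweighted) = -203.2922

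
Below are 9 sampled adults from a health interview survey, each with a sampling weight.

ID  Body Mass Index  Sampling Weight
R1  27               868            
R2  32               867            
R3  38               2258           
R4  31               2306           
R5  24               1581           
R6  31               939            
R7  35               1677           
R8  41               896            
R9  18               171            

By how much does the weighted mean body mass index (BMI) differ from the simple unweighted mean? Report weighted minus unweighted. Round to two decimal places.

1.57

Unweighted sum = 27 + 32 + 38 + 31 + 24 + 31 + 35 + 41 + 18 = 277
Unweighted mean = 277 / 9 = 30.777778
Weighted sum = 374032
Sum of weights = 868 + 867 + 2258 + 2306 + 1581 + 939 + 1677 + 896 + 171 = 11563
Weighted mean = 374032 / 11563 = 32.347315
Difference (weighted minus unweighted) = 1.5695369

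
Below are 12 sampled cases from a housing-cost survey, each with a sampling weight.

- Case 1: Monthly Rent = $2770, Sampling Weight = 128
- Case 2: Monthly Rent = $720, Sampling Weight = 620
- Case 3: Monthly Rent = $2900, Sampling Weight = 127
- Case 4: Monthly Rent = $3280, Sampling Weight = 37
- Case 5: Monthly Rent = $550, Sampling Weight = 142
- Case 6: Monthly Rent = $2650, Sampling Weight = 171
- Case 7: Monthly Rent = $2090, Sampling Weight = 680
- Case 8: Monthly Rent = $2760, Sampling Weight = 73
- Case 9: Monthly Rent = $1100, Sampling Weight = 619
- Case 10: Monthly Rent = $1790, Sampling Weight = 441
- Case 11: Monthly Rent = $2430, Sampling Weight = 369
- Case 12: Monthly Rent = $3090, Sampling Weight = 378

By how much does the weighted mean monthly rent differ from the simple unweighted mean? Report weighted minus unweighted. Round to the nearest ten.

-330

Unweighted sum = 2770 + 720 + 2900 + 3280 + 550 + 2650 + 2090 + 2760 + 1100 + 1790 + 2430 + 3090 = 26130
Unweighted mean = 26130 / 12 = 2177.5
Weighted sum = 2770×128 + 720×620 + 2900×127 + 3280×37 + 550×142 + 2650×171 + 2090×680 + 2760×73 + 1100×619 + 1790×441 + 2430×369 + 3090×378
  = 354560 + 446400 + 368300 + 121360 + 78100 + 453150 + 1421200 + 201480 + 680900 + 789390 + 896670 + 1168020 = 6979530
Sum of weights = 128 + 620 + 127 + 37 + 142 + 171 + 680 + 73 + 619 + 441 + 369 + 378 = 3785
Weighted mean = 6979530 / 3785 = 1843.9974
Difference (weighted minus unweighted) = -333.50264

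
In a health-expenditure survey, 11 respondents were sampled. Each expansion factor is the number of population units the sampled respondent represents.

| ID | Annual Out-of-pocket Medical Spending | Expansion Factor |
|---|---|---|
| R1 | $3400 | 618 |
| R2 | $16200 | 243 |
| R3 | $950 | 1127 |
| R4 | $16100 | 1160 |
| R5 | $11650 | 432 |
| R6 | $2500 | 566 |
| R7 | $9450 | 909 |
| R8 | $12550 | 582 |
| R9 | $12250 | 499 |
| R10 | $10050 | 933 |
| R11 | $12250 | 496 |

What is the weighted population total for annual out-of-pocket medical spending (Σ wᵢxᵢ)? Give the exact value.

69691800

Weighted total = 3400×618 + 16200×243 + 950×1127 + 16100×1160 + 11650×432 + 2500×566 + 9450×909 + 12550×582 + 12250×499 + 10050×933 + 12250×496
  = 2101200 + 3936600 + 1070650 + 18676000 + 5032800 + 1415000 + 8590050 + 7304100 + 6112750 + 9376650 + 6076000 = 69691800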